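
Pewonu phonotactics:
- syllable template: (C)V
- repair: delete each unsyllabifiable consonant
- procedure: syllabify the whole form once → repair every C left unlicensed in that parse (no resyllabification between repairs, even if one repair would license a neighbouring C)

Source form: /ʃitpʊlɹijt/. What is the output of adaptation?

ʃipʊɹi

Under (C)V, the unsyllabifiable consonants are /t/, /l/, /j/, /t/ (no codas are permitted; onsets are limited to one consonant).
Deleting the stranded consonants removes /t/, /l/, /j/, /t/.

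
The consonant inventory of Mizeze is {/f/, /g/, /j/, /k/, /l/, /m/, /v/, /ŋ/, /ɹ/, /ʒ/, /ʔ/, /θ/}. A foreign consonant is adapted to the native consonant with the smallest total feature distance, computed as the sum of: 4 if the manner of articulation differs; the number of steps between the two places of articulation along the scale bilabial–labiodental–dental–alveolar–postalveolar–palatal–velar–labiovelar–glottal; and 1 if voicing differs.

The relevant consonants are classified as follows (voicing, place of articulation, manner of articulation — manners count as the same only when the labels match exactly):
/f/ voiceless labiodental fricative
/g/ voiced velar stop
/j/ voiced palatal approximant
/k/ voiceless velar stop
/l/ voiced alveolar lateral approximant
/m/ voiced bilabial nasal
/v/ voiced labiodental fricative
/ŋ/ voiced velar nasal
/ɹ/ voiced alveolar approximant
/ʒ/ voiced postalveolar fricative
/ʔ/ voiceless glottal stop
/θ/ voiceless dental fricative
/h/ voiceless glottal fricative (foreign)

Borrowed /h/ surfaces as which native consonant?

ʔ

/ʔ/ is closest: manner differs (fricative→stop, +4), place distance 0 (glottal→glottal), same voicing; total 4. Next closest is /ʒ/ at distance 5.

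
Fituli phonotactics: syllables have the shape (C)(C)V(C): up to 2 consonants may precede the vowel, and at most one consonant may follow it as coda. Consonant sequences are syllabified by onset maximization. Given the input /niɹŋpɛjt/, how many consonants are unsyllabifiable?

Under (C)(C)V(C), the unsyllabifiable consonants are /t/ (at most one coda consonant is licensed; onsets may contain at most 2 consonants).

1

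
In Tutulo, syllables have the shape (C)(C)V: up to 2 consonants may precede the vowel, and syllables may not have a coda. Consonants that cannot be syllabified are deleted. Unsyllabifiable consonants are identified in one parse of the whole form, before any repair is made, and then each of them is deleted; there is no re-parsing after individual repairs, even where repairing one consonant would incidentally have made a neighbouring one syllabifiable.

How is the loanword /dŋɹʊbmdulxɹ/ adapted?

ŋɹʊmdu

The consonants /d/, /b/, /l/, /x/, /ɹ/ cannot be parsed into a legal (C)(C)V syllable (no codas are permitted; onsets may contain at most 2 consonants).
Each unlicensed consonant is deleted: /d/, /b/, /l/, /x/, /ɹ/.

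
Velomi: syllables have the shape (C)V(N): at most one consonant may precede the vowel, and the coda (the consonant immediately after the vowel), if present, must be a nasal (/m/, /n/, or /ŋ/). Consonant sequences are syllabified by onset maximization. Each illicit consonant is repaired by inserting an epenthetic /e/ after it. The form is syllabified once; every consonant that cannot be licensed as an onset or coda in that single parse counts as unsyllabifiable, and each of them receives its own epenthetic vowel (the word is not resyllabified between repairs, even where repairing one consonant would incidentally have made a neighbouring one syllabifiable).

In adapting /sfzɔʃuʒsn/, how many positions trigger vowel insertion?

The unsyllabifiable consonants are /s/, /f/, /ʒ/, /s/, /n/; each receives one epenthetic vowel.

5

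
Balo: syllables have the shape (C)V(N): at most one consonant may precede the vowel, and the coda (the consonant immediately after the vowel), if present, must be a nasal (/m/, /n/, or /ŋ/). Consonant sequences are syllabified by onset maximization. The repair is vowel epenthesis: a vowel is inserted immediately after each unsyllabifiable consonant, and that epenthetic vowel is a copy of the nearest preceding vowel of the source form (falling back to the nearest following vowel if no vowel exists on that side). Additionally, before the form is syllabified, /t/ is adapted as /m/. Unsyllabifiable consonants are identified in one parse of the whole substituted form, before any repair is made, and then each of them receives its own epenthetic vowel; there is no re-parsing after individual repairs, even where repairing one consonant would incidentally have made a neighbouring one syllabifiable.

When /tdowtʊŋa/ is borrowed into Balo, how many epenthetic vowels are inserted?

2

After substitution the input is /mdowmʊŋa/.
The unsyllabifiable consonants are /m/, /w/; each receives one epenthetic vowel.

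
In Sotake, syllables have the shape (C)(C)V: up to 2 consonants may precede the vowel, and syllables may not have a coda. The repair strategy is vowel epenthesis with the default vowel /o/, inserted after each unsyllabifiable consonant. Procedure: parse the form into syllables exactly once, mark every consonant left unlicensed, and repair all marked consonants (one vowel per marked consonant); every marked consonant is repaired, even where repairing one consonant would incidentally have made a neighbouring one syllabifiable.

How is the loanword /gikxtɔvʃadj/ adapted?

gikoxtɔvʃadojo

Under (C)(C)V, the unsyllabifiable consonants are /k/, /d/, /j/ (no codas are permitted; onsets may contain at most 2 consonants).
Epenthesis after each stranded consonant: /k/ → /ko/, /d/ → /do/, /j/ → /jo/.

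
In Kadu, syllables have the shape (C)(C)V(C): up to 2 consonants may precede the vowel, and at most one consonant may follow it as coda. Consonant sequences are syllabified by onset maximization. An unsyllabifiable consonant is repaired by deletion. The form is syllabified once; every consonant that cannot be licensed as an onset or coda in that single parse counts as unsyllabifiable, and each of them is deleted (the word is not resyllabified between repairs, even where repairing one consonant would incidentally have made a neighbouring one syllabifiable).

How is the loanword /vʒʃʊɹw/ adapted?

ʒʃʊɹ

Under (C)(C)V(C), the unsyllabifiable consonants are /v/, /w/ (at most one coda consonant is licensed; onsets may contain at most 2 consonants).
Each unlicensed consonant is deleted: /v/, /w/.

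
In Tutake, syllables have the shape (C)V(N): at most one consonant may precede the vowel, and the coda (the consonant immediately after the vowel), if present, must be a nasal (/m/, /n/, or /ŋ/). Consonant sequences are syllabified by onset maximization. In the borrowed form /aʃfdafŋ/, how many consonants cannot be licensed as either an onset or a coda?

The consonants /ʃ/, /f/, /f/, /ŋ/ cannot be parsed into a legal (C)V(N) syllable (only a nasal (/m/, /n/, or /ŋ/) is licensed in coda position; onsets are limited to one consonant).

4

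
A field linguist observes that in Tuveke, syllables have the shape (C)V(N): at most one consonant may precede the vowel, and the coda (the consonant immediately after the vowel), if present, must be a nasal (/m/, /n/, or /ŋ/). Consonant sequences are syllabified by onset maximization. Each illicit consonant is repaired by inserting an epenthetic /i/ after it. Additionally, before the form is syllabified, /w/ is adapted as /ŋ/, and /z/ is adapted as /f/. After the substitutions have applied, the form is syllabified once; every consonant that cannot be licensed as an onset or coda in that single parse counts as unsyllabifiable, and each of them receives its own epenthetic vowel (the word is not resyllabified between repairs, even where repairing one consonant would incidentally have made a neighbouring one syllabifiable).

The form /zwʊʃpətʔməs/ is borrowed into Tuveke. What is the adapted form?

Substitution: /z/ → /f/, /w/ → /ŋ/, giving /fŋʊʃpətʔməs/.
Syllabifying with onset maximization leaves /f/, /ʃ/, /t/, /ʔ/, /s/ stranded (only a nasal (/m/, /n/, or /ŋ/) is licensed in coda position; onsets are limited to one consonant).
Epenthesis after each stranded consonant: /f/ → /fi/, /ʃ/ → /ʃi/, /t/ → /ti/, /ʔ/ → /ʔi/, /s/ → /si/.

fiŋʊʃipətiʔiməsi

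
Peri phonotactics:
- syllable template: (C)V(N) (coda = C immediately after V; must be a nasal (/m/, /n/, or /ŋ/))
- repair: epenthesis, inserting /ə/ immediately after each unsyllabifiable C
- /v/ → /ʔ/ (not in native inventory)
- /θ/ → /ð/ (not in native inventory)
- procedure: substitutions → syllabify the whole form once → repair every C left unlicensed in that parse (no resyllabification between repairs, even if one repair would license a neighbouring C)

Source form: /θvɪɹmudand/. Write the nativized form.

ðəʔɪɹəmudandə

Substitution: /θ/ → /ð/, /v/ → /ʔ/, giving /ðʔɪɹmudand/.
The consonants /ð/, /ɹ/, /d/ cannot be parsed into a legal (C)V(N) syllable (only a nasal (/m/, /n/, or /ŋ/) is licensed in coda position; onsets are limited to one consonant).
Epenthesis after each stranded consonant: /ð/ → /ðə/, /ɹ/ → /ɹə/, /d/ → /də/.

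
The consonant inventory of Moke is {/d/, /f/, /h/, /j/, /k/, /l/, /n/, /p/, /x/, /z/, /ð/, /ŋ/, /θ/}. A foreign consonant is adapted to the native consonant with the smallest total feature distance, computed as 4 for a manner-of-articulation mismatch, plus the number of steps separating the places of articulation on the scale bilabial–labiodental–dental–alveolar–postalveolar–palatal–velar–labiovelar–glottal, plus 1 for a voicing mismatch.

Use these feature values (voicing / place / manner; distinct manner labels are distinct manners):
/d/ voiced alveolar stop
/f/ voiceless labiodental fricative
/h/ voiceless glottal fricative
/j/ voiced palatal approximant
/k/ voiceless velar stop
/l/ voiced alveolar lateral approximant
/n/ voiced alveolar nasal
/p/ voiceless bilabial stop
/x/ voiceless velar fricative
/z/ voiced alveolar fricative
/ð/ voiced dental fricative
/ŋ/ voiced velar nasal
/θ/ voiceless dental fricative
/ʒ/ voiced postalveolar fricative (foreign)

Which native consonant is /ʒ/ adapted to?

/z/ is closest: same manner (fricative), place distance 1 (postalveolar→alveolar), same voicing; total 1. Next closest is /ð/ at distance 2.

z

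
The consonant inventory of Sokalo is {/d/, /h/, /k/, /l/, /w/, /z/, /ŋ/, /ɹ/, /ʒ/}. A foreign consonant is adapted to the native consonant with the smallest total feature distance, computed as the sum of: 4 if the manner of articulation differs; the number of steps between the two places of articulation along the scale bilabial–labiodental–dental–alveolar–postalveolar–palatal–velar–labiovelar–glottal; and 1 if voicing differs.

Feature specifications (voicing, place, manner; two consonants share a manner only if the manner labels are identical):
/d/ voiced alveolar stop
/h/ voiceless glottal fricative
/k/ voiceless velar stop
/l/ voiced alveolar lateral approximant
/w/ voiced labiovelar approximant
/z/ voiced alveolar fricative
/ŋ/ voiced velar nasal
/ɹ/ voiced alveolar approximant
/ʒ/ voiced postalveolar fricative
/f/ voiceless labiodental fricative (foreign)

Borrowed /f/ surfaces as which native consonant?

z

/z/ is closest: same manner (fricative), place distance 2 (labiodental→alveolar), voicing differs (+1); total 3. Next closest is /ʒ/ at distance 4.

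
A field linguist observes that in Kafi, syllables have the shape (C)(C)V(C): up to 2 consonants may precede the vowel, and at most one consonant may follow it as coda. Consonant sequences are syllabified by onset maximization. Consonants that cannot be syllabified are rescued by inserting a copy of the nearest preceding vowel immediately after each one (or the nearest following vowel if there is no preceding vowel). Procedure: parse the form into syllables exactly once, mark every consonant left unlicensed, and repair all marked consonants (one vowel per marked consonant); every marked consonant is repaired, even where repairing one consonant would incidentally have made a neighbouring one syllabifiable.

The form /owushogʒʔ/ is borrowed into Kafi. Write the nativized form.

owushogʒoʔo

Syllabifying with onset maximization leaves /ʒ/, /ʔ/ stranded (at most one coda consonant is licensed; onsets may contain at most 2 consonants).
Each unlicensed consonant becomes the onset of a new syllable: /ʒ/ → /ʒo/, /ʔ/ → /ʔo/.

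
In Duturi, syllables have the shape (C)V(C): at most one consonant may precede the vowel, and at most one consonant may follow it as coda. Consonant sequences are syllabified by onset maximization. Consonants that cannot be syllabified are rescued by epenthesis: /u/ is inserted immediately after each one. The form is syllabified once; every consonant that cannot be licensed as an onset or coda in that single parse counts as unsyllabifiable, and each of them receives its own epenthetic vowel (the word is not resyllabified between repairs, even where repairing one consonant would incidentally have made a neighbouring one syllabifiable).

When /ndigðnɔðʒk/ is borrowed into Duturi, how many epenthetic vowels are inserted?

The unsyllabifiable consonants are /n/, /ð/, /ʒ/, /k/; each receives one epenthetic vowel.

4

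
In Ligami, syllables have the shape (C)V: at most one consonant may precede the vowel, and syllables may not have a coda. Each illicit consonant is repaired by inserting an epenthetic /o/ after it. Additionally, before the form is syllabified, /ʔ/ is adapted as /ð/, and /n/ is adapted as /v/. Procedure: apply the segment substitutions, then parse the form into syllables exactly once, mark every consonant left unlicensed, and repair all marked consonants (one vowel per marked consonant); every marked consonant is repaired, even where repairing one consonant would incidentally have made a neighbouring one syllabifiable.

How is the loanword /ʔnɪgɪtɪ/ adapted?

ðovɪgɪtɪ

Substitution: /ʔ/ → /ð/, /n/ → /v/, giving /ðvɪgɪtɪ/.
The consonants /ð/ cannot be parsed into a legal (C)V syllable (no codas are permitted; onsets are limited to one consonant).
Epenthesis after each stranded consonant: /ð/ → /ðo/.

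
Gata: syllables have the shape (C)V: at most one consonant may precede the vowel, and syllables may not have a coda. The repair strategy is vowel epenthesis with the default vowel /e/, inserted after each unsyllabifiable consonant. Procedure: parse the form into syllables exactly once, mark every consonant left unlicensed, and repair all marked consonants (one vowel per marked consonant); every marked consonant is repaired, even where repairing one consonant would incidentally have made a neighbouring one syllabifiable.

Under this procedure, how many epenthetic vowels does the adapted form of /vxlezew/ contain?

3

The unsyllabifiable consonants are /v/, /x/, /w/; each receives one epenthetic vowel.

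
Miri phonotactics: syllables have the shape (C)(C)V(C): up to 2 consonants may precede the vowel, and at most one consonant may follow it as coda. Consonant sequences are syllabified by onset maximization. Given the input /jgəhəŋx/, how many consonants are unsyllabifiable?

1

The consonants /x/ cannot be parsed into a legal (C)(C)V(C) syllable (at most one coda consonant is licensed; onsets may contain at most 2 consonants).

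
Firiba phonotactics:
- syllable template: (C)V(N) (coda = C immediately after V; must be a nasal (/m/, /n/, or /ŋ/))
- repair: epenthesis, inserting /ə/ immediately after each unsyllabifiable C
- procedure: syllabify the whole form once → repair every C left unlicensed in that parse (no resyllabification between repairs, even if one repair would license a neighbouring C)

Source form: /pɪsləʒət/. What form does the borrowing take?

pɪsələʒətə

Under (C)V(N), the unsyllabifiable consonants are /s/, /t/ (only a nasal (/m/, /n/, or /ŋ/) is licensed in coda position; onsets are limited to one consonant).
Inserting the epenthetic vowel yields /s/ → /sə/, /t/ → /tə/.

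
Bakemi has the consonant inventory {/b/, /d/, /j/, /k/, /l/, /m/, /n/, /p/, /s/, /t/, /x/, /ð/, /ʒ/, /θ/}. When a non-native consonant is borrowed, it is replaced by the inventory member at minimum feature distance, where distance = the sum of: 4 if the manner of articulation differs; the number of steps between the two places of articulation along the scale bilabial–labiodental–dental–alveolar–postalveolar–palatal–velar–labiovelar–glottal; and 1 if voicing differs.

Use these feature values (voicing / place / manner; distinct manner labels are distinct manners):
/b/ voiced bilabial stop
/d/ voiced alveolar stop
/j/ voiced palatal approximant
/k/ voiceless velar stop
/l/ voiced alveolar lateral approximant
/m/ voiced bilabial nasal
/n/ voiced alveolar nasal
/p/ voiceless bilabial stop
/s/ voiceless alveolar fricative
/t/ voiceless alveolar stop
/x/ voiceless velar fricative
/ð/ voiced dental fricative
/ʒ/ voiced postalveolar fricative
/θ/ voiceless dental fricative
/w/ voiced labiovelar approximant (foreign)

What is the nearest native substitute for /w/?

/j/ is closest: same manner (approximant), place distance 2 (labiovelar→palatal), same voicing; total 2. Next closest is /k/ at distance 6.

j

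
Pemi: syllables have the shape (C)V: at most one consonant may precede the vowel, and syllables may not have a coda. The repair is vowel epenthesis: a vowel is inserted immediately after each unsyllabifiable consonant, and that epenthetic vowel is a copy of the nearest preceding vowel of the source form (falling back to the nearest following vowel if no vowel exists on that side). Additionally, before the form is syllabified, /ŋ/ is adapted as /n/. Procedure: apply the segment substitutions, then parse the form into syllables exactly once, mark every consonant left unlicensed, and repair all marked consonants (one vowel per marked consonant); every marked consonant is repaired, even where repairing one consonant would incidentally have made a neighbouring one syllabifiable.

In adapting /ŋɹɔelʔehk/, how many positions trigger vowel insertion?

After substitution the input is /nɹɔelʔehk/.
The unsyllabifiable consonants are /n/, /l/, /h/, /k/; each receives one epenthetic vowel.

4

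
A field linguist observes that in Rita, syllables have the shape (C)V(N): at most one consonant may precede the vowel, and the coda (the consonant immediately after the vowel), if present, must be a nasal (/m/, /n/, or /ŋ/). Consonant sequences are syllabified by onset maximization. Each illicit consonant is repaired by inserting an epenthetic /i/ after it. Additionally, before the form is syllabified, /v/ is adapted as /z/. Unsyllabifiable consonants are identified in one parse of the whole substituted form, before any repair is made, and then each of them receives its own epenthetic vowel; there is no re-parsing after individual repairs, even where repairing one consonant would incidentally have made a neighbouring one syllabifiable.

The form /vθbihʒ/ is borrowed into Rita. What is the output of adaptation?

Substitution: /v/ → /z/, giving /zθbihʒ/.
The consonants /z/, /θ/, /h/, /ʒ/ cannot be parsed into a legal (C)V(N) syllable (only a nasal (/m/, /n/, or /ŋ/) is licensed in coda position; onsets are limited to one consonant).
Each unlicensed consonant becomes the onset of a new syllable: /z/ → /zi/, /θ/ → /θi/, /h/ → /hi/, /ʒ/ → /ʒi/.

ziθibihiʒi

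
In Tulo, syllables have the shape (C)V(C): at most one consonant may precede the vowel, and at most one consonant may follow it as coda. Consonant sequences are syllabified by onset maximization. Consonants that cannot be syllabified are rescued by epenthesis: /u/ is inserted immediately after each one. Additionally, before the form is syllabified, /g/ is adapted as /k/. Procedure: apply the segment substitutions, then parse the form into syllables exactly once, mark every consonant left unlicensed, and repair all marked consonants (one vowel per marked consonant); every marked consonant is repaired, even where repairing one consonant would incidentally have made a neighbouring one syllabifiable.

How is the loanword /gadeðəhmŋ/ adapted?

Substitution: /g/ → /k/, giving /kadeðəhmŋ/.
The consonants /m/, /ŋ/ cannot be parsed into a legal (C)V(C) syllable (at most one coda consonant is licensed; onsets are limited to one consonant).
Inserting the epenthetic vowel yields /m/ → /mu/, /ŋ/ → /ŋu/.

kadeðəhmuŋu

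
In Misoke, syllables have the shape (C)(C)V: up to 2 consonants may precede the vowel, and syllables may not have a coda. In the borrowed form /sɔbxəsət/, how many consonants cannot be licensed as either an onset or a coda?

1

Under (C)(C)V, the unsyllabifiable consonants are /t/ (no codas are permitted; onsets may contain at most 2 consonants).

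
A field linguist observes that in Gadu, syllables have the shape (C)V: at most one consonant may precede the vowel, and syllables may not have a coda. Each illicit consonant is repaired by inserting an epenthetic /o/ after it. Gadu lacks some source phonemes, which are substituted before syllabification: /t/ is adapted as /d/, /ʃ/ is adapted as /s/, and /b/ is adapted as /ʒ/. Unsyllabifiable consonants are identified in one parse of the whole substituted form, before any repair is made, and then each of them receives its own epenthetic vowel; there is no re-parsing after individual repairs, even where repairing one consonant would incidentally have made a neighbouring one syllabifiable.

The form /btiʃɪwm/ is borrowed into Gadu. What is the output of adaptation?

Substitution: /b/ → /ʒ/, /t/ → /d/, /ʃ/ → /s/, giving /ʒdisɪwm/.
Syllabifying with onset maximization leaves /ʒ/, /w/, /m/ stranded (no codas are permitted; onsets are limited to one consonant).
Each unlicensed consonant becomes the onset of a new syllable: /ʒ/ → /ʒo/, /w/ → /wo/, /m/ → /mo/.

ʒodisɪwomo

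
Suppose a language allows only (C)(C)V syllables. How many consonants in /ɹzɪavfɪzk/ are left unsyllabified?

Under (C)(C)V, the unsyllabifiable consonants are /z/, /k/ (no codas are permitted; onsets may contain at most 2 consonants).

2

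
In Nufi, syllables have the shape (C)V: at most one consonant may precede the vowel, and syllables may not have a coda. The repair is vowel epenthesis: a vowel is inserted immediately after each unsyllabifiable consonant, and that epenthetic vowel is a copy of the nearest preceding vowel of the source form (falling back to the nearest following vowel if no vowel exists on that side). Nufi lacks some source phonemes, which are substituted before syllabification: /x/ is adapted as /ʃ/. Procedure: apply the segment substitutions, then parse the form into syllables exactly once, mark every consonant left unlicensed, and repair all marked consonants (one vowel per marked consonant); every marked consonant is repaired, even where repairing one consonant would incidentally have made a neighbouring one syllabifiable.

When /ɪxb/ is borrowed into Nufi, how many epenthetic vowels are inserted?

2

After substitution the input is /ɪʃb/.
The unsyllabifiable consonants are /ʃ/, /b/; each receives one epenthetic vowel.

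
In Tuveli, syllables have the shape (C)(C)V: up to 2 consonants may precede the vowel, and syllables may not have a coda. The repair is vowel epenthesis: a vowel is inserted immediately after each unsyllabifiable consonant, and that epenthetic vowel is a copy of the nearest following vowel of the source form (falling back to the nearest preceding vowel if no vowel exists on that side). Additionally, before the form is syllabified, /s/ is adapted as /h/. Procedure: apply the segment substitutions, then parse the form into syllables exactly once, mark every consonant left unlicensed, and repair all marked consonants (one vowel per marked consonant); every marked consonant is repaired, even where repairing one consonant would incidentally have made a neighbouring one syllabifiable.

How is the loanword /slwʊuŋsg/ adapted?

Substitution: /s/ → /h/, giving /hlwʊuŋhg/.
The consonants /h/, /ŋ/, /h/, /g/ cannot be parsed into a legal (C)(C)V syllable (no codas are permitted; onsets may contain at most 2 consonants).
Each unlicensed consonant becomes the onset of a new syllable: /h/ → /hʊ/, /ŋ/ → /ŋu/, /h/ → /hu/, /g/ → /gu/.

hʊlwʊuŋuhugu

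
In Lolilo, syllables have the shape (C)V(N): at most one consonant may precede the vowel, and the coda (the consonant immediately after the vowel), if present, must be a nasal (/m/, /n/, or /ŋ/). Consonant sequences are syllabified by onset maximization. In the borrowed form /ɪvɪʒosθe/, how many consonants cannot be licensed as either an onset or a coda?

1

Syllabifying with onset maximization leaves /s/ stranded (only a nasal (/m/, /n/, or /ŋ/) is licensed in coda position; onsets are limited to one consonant).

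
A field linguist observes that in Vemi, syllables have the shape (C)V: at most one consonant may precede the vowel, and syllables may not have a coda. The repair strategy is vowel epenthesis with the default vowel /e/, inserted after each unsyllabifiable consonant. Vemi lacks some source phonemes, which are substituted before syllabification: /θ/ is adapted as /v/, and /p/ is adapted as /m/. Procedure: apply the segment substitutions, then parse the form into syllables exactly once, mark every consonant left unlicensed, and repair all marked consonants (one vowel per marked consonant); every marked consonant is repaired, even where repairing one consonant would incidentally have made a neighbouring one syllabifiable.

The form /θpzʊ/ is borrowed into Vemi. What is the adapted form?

vemezʊ

Substitution: /θ/ → /v/, /p/ → /m/, giving /vmzʊ/.
The consonants /v/, /m/ cannot be parsed into a legal (C)V syllable (no codas are permitted; onsets are limited to one consonant).
Each unlicensed consonant becomes the onset of a new syllable: /v/ → /ve/, /m/ → /me/.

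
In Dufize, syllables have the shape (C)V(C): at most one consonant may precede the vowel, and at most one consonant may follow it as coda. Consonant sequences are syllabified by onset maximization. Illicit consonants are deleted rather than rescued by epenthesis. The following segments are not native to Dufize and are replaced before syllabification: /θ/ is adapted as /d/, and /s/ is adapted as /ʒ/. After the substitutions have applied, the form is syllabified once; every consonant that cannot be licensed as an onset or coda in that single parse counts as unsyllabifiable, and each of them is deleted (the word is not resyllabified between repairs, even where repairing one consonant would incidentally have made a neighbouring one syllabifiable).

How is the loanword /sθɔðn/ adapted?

dɔð

Substitution: /s/ → /ʒ/, /θ/ → /d/, giving /ʒdɔðn/.
The consonants /ʒ/, /n/ cannot be parsed into a legal (C)V(C) syllable (at most one coda consonant is licensed; onsets are limited to one consonant).
Deletion applies to /ʒ/, /n/.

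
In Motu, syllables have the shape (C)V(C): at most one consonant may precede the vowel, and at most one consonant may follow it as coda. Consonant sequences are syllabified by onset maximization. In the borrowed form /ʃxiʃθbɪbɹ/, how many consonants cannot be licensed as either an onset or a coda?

Syllabifying with onset maximization leaves /ʃ/, /θ/, /ɹ/ stranded (at most one coda consonant is licensed; onsets are limited to one consonant).

3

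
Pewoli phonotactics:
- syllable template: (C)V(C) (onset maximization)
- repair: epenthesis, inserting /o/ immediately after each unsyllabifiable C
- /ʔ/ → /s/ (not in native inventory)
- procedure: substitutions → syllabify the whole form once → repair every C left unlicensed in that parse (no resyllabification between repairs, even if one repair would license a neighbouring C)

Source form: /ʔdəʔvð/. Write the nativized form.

sodəsvoðo

Substitution: /ʔ/ → /s/, giving /sdəsvð/.
The consonants /s/, /v/, /ð/ cannot be parsed into a legal (C)V(C) syllable (at most one coda consonant is licensed; onsets are limited to one consonant).
Epenthesis after each stranded consonant: /s/ → /so/, /v/ → /vo/, /ð/ → /ðo/.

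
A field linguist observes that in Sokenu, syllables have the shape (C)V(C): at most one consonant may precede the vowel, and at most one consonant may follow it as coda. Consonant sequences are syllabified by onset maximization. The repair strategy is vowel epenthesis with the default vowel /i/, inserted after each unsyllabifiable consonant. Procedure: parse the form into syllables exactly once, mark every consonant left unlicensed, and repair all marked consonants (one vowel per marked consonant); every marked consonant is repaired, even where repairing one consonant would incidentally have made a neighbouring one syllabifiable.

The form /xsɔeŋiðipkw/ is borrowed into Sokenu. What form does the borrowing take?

Under (C)V(C), the unsyllabifiable consonants are /x/, /k/, /w/ (at most one coda consonant is licensed; onsets are limited to one consonant).
Inserting the epenthetic vowel yields /x/ → /xi/, /k/ → /ki/, /w/ → /wi/.

xisɔeŋiðipkiwi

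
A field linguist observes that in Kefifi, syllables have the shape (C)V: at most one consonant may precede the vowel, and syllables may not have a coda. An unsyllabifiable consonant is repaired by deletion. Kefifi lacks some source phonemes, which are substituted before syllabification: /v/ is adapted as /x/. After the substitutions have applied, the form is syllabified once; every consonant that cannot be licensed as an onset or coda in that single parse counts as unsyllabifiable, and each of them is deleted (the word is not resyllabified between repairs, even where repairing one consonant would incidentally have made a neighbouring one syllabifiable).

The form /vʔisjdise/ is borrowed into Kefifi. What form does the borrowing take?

Substitution: /v/ → /x/, giving /xʔisjdise/.
Syllabifying with onset maximization leaves /x/, /s/, /j/ stranded (no codas are permitted; onsets are limited to one consonant).
Deleting the stranded consonants removes /x/, /s/, /j/.

ʔidise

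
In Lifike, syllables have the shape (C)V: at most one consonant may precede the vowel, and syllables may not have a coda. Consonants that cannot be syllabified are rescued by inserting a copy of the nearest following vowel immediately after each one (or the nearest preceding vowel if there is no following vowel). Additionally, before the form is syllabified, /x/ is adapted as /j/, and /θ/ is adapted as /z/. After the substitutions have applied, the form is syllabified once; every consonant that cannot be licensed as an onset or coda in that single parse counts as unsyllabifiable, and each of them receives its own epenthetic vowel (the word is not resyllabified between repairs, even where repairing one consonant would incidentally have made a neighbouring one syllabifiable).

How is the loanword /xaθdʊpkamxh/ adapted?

Substitution: /x/ → /j/, /θ/ → /z/, giving /jazdʊpkamjh/.
The consonants /z/, /p/, /m/, /j/, /h/ cannot be parsed into a legal (C)V syllable (no codas are permitted; onsets are limited to one consonant).
Each unlicensed consonant becomes the onset of a new syllable: /z/ → /zʊ/, /p/ → /pa/, /m/ → /ma/, /j/ → /ja/, /h/ → /ha/.

jazʊdʊpakamajaha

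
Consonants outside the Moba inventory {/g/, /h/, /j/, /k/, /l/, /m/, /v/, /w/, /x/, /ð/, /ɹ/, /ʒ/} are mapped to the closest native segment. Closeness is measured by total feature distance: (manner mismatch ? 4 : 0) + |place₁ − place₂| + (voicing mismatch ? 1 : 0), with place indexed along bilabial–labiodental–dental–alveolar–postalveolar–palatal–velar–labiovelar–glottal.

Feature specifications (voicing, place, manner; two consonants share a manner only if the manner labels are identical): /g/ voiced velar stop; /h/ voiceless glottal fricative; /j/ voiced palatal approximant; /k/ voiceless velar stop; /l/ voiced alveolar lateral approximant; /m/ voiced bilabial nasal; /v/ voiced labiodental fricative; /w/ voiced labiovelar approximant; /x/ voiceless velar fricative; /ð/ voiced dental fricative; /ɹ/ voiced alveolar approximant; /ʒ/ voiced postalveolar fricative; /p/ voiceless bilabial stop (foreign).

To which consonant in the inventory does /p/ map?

/m/ is closest: manner differs (stop→nasal, +4), place distance 0 (bilabial→bilabial), voicing differs (+1); total 5. Next closest is /k/ at distance 6.

m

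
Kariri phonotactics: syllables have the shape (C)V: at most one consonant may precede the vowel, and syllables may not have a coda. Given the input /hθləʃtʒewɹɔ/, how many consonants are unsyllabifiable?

Syllabifying with onset maximization leaves /h/, /θ/, /ʃ/, /t/, /w/ stranded (no codas are permitted; onsets are limited to one consonant).

5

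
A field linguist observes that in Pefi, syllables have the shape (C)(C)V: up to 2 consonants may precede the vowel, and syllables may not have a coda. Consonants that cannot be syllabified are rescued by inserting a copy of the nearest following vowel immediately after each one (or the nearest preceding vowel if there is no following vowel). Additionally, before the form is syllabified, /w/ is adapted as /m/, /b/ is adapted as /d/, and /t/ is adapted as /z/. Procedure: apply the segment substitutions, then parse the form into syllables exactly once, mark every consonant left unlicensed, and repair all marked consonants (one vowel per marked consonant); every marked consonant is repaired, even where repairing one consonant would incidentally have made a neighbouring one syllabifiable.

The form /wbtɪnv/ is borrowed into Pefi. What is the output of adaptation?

Substitution: /w/ → /m/, /b/ → /d/, /t/ → /z/, giving /mdzɪnv/.
Under (C)(C)V, the unsyllabifiable consonants are /m/, /n/, /v/ (no codas are permitted; onsets may contain at most 2 consonants).
Inserting the epenthetic vowel yields /m/ → /mɪ/, /n/ → /nɪ/, /v/ → /vɪ/.

mɪdzɪnɪvɪ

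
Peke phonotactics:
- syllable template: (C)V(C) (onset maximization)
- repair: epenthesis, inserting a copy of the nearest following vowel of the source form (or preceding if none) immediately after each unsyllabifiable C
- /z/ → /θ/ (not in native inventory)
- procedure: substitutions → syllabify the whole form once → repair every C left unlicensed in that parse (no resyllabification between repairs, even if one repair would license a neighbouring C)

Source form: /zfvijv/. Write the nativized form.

Substitution: /z/ → /θ/, giving /θfvijv/.
Syllabifying with onset maximization leaves /θ/, /f/, /v/ stranded (at most one coda consonant is licensed; onsets are limited to one consonant).
Each unlicensed consonant becomes the onset of a new syllable: /θ/ → /θi/, /f/ → /fi/, /v/ → /vi/.

θifivijvi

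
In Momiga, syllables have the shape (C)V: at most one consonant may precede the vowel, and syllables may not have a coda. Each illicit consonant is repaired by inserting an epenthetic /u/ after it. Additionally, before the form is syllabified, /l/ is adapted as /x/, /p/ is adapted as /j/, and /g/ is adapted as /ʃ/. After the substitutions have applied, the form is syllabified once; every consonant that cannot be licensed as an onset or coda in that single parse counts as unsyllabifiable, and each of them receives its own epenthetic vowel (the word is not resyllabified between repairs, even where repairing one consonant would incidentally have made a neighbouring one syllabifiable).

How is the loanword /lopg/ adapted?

xojuʃu

Substitution: /l/ → /x/, /p/ → /j/, /g/ → /ʃ/, giving /xojʃ/.
Syllabifying with onset maximization leaves /j/, /ʃ/ stranded (no codas are permitted; onsets are limited to one consonant).
Epenthesis after each stranded consonant: /j/ → /ju/, /ʃ/ → /ʃu/.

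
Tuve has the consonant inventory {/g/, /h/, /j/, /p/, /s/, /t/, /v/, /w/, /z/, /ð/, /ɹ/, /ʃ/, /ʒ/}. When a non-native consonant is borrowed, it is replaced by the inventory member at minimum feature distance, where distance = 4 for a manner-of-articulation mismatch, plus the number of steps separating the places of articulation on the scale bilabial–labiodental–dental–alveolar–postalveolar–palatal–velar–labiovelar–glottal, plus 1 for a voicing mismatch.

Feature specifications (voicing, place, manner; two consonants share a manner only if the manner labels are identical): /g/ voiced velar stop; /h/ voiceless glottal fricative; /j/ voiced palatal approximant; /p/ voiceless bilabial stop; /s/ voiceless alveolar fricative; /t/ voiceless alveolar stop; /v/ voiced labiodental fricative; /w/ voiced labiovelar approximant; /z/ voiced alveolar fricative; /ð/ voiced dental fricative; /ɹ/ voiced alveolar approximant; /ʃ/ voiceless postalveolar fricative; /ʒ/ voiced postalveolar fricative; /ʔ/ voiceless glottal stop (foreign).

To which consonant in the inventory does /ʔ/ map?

/g/ is closest: same manner (stop), place distance 2 (glottal→velar), voicing differs (+1); total 3. Next closest is /h/ at distance 4.

g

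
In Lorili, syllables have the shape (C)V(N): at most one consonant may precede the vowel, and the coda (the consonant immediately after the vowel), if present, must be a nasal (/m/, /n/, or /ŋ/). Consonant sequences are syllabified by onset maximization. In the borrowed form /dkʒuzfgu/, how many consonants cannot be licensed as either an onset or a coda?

4

Under (C)V(N), the unsyllabifiable consonants are /d/, /k/, /z/, /f/ (only a nasal (/m/, /n/, or /ŋ/) is licensed in coda position; onsets are limited to one consonant).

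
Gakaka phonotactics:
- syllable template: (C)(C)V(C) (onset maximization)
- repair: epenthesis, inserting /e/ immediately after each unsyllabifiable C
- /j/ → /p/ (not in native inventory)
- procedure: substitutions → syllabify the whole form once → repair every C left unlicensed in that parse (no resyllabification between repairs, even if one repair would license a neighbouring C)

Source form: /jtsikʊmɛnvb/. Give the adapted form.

Substitution: /j/ → /p/, giving /ptsikʊmɛnvb/.
Syllabifying with onset maximization leaves /p/, /v/, /b/ stranded (at most one coda consonant is licensed; onsets may contain at most 2 consonants).
Inserting the epenthetic vowel yields /p/ → /pe/, /v/ → /ve/, /b/ → /be/.

petsikʊmɛnvebe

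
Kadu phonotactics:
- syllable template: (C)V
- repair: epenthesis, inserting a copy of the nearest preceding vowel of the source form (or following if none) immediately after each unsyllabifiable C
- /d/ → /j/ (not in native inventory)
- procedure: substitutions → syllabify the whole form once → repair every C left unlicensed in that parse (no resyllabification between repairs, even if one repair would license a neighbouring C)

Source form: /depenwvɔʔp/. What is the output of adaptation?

Substitution: /d/ → /j/, giving /jepenwvɔʔp/.
Under (C)V, the unsyllabifiable consonants are /n/, /w/, /ʔ/, /p/ (no codas are permitted; onsets are limited to one consonant).
Inserting the epenthetic vowel yields /n/ → /ne/, /w/ → /we/, /ʔ/ → /ʔɔ/, /p/ → /pɔ/.

jepenewevɔʔɔpɔ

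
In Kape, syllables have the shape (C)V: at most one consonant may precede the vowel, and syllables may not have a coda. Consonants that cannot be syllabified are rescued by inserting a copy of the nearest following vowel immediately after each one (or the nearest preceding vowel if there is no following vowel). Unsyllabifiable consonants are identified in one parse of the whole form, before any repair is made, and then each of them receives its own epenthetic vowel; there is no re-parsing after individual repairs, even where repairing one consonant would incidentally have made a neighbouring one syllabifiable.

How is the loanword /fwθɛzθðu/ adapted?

fɛwɛθɛzuθuðu

Under (C)V, the unsyllabifiable consonants are /f/, /w/, /z/, /θ/ (no codas are permitted; onsets are limited to one consonant).
Epenthesis after each stranded consonant: /f/ → /fɛ/, /w/ → /wɛ/, /z/ → /zu/, /θ/ → /θu/.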